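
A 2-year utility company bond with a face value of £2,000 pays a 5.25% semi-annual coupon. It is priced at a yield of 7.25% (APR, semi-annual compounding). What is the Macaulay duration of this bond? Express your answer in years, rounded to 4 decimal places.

Periodic yield y = 0.03625. Discount each cash flow and weight by its period:
  t   CF        PV=CF/(1+0.03625)^t    t·PV
  1        52.50        50.6634        50.6634
  2        52.50        48.8911        97.7823
  3        52.50        47.1808       141.5425
  4     2,052.50     1,780.0204     7,120.0818
  Σ                  1,926.7559     7,410.0701
Price P = Σ PV = 1,926.7559.
Macaulay duration = Σ(t·PV) / P = 7,410.0701 / 1,926.7559 = 3.84588 half-year periods.
In years: 3.84588 / 2 = 1.92294 years.

1.9229 years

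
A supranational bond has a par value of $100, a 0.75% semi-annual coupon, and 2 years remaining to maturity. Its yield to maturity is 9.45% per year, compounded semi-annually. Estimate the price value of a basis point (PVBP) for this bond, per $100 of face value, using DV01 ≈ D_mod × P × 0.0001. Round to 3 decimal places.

Periodic yield y = 0.04725.
  t   CF        PV=CF/(1+0.04725)^t    t·PV
  1        0.375         0.3581         0.3581
  2        0.375         0.3419         0.6838
  3        0.375         0.3265         0.9795
  4      100.375        83.4496       333.7983
  Σ                     84.4761       335.8197
P = 84.4761; D_Mac = 3.97532 half-year periods = 1.98766 yrs; D_mod = 1.89798 yrs.
DV01 ≈ 1.89798 × 84.4761 × 0.0001 = 0.016033.

$0.016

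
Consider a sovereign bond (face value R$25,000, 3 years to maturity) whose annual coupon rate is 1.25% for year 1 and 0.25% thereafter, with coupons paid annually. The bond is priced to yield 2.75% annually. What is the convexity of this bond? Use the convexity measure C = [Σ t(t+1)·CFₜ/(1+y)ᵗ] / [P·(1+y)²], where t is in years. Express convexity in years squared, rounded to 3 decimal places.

11.229

With y = 0.0275:
  t   CF        PV=CF/(1+0.0275)^t    t·PV        t(t+1)·PV
  1       312.50       304.1363       304.1363         608.2725
  2        62.50        59.1993       118.3985         355.1956
  3    25,062.50    23,103.5596    69,310.6789     277,242.7158
  Σ                 23,466.8952    69,733.2137     278,206.1839
P = 23,466.8952.
Convexity = Σ t(t+1)·PV / [P·(1+y)²] = 278,206.1839 / (23,466.8952 × 1.055756) = 11.22917.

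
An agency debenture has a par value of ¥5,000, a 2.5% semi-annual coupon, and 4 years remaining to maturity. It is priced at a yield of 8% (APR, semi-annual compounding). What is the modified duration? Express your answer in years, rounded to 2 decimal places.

Periodic yield y = 0.04. First find Macaulay duration:
  t   CF        PV=CF/(1+0.04)^t    t·PV
  1        62.50        60.0962        60.0962
  2        62.50        57.7848       115.5695
  3        62.50        55.5623       166.6868
  4        62.50        53.4253       213.7010
  5        62.50        51.3704       256.8522
  6        62.50        49.3947       296.3679
  7        62.50        47.4949       332.4640
  8     5,062.50     3,699.1192    29,592.9533
  Σ                  4,074.2476    31,034.6911
P = 4,074.2476; Macaulay duration = 31,034.6911 / 4,074.2476 = 7.61728 half-year periods = 3.80864 years.
Modified duration = D_Mac / (1 + y) = 3.80864 / 1.04 = 3.66215 years.

3.66 years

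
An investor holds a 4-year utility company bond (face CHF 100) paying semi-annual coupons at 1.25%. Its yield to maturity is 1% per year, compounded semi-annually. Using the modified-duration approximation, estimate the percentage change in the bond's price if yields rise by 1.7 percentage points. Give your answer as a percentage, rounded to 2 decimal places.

-6.62%

Periodic yield y = 0.005. Modified duration first:
  t   CF        PV=CF/(1+0.005)^t    t·PV
  1        0.625         0.6219         0.6219
  2        0.625         0.6188         1.2376
  3        0.625         0.6157         1.8472
  4        0.625         0.6127         2.4506
  5        0.625         0.6096         3.0480
  6        0.625         0.6066         3.6394
  7        0.625         0.6036         4.2249
  8      100.625        96.6891       773.5126
  Σ                    100.9779       790.5822
P = 100.9779; D_Mac = 7.82926 half-year periods = 3.91463 yrs; D_mod = 3.91463/(1+0.005) = 3.89516 yrs.
ΔP/P ≈ -D_mod · Δy = -3.89516 × (+0.017) = -0.066218 = -6.6218%.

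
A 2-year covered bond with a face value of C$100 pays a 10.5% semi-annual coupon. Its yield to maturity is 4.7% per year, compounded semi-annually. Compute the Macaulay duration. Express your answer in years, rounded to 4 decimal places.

Periodic yield y = 0.0235. Discount each cash flow and weight by its period:
  t   CF        PV=CF/(1+0.0235)^t    t·PV
  1         5.25         5.1295         5.1295
  2         5.25         5.0117        10.0234
  3         5.25         4.8966        14.6898
  4       105.25        95.9115       383.6460
  Σ                    110.9493       413.4887
Price P = Σ PV = 110.9493.
Macaulay duration = Σ(t·PV) / P = 413.4887 / 110.9493 = 3.72683 half-year periods.
In years: 3.72683 / 2 = 1.86341 years.

1.8634 years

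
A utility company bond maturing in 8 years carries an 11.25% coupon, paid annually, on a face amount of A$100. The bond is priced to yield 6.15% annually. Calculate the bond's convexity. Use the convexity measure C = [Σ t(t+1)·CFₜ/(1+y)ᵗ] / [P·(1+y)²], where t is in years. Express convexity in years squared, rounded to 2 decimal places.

42.77

With y = 0.0615:
  t   CF        PV=CF/(1+0.0615)^t    t·PV        t(t+1)·PV
  1        11.25        10.5982        10.5982          21.1964
  2        11.25         9.9842        19.9684          59.9051
  3        11.25         9.4057        28.2172         112.8688
  4        11.25         8.8608        35.4432         177.2158
  5        11.25         8.3474        41.7371         250.4228
  6        11.25         7.8638        47.1828         330.2797
  7        11.25         7.4082        51.8574         414.8590
  8       111.25        69.0145       552.1156       4,969.0404
  Σ                    131.4828       787.1198       6,335.7880
P = 131.4828.
Convexity = Σ t(t+1)·PV / [P·(1+y)²] = 6,335.7880 / (131.4828 × 1.126782) = 42.76532.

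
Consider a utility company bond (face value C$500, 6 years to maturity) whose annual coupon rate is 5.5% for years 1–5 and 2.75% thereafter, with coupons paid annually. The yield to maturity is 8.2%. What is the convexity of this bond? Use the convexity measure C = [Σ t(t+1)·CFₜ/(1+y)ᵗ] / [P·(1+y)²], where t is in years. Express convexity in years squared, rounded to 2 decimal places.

With y = 0.082:
  t   CF        PV=CF/(1+0.082)^t    t·PV        t(t+1)·PV
  1        27.50        25.4159        25.4159          50.8318
  2        27.50        23.4897        46.9795         140.9384
  3        27.50        21.7096        65.1287         260.5147
  4        27.50        20.0643        80.2571         401.2857
  5        27.50        18.5437        92.7185         556.3110
  6       513.75       320.1756     1,921.0538      13,447.3764
  Σ                    429.3988     2,231.5534      14,857.2579
P = 429.3988.
Convexity = Σ t(t+1)·PV / [P·(1+y)²] = 14,857.2579 / (429.3988 × 1.170724) = 29.55448.

29.55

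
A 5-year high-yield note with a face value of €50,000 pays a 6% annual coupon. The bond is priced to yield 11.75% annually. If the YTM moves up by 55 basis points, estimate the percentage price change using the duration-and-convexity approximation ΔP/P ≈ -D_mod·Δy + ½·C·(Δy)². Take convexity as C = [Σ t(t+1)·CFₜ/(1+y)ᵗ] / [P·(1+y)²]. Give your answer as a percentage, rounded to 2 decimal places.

-2.13%

With y = 0.1175:
  t   CF        PV=CF/(1+0.1175)^t    t·PV        t(t+1)·PV
  1     3,000.00     2,684.5638     2,684.5638       5,369.1275
  2     3,000.00     2,402.2942     4,804.5884      14,413.7651
  3     3,000.00     2,149.7040     6,449.1119      25,796.4477
  4     3,000.00     1,923.6725     7,694.6898      38,473.4492
  5    53,000.00    30,411.5258   152,057.6292     912,345.7752
  Σ                 39,571.7602   173,690.5831     996,398.5647
P = 39,571.7602; D_Mac = 4.38926 yrs; D_mod = 3.92775 yrs; C = 20.16288.
Duration effect: -3.92775 × (+0.0055) = -0.021603
Convexity effect: 0.5 × 20.16288 × (0.0055)² = +0.0003050
ΔP/P ≈ -0.021603 + 0.0003050 = -0.021298 = -2.1298%.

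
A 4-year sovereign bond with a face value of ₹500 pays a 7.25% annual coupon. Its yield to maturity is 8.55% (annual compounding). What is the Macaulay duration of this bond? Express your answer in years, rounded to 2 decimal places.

Periodic yield y = 0.0855. Discount each cash flow and weight by its year:
  t   CF        PV=CF/(1+0.0855)^t    t·PV
  1        36.25        33.3947        33.3947
  2        36.25        30.7644        61.5288
  3        36.25        28.3412        85.0237
  4       536.25       386.2318     1,544.9271
  Σ                    478.7321     1,724.8743
Price P = Σ PV = 478.7321.
Macaulay duration = Σ(t·PV) / P = 1,724.8743 / 478.7321 = 3.60301 years.

3.60 years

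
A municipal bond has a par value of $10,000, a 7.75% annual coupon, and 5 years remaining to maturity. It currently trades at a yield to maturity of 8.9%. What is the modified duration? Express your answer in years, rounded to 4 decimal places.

3.9609 years

Periodic yield y = 0.089. First find Macaulay duration:
  t   CF        PV=CF/(1+0.089)^t    t·PV
  1       775.00       711.6621       711.6621
  2       775.00       653.5005     1,307.0011
  3       775.00       600.0923     1,800.2769
  4       775.00       551.0490     2,204.1958
  5    10,775.00     7,035.2232    35,176.1160
  Σ                  9,551.5271    41,199.2519
P = 9,551.5271; Macaulay duration = 41,199.2519 / 9,551.5271 = 4.31337 years.
Modified duration = D_Mac / (1 + y) = 4.31337 / 1.089 = 3.96085 years.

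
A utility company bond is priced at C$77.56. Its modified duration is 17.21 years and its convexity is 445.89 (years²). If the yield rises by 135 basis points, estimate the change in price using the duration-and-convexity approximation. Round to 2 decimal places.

Duration effect: -D_mod·Δy = -17.21 × (+0.0135) = -0.232335
Convexity effect: ½·C·(Δy)² = 0.5 × 445.89 × (0.0135)² = +0.04063172625
ΔP/P ≈ -0.232335 + 0.04063172625 = -0.19170327375
ΔP ≈ 77.56 × (-0.19170327375) = -14.86850591205.

-C$14.87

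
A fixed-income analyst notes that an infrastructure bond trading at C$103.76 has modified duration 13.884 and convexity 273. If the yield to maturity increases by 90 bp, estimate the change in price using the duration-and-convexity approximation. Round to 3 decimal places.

-C$11.818

Duration effect: -D_mod·Δy = -13.884 × (+0.009) = -0.124956
Convexity effect: ½·C·(Δy)² = 0.5 × 273 × (0.009)² = +0.0110565
ΔP/P ≈ -0.124956 + 0.0110565 = -0.1138995
ΔP ≈ 103.76 × (-0.1138995) = -11.81821212.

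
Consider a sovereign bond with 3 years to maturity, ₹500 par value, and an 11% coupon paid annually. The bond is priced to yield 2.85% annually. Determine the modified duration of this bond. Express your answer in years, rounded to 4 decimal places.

Periodic yield y = 0.0285. First find Macaulay duration:
  t   CF        PV=CF/(1+0.0285)^t    t·PV
  1        55.00        53.4759        53.4759
  2        55.00        51.9941       103.9882
  3       555.00       510.1291     1,530.3873
  Σ                    615.5991     1,687.8514
P = 615.5991; Macaulay duration = 1,687.8514 / 615.5991 = 2.74180 years.
Modified duration = D_Mac / (1 + y) = 2.74180 / 1.0285 = 2.66583 years.

2.6658 years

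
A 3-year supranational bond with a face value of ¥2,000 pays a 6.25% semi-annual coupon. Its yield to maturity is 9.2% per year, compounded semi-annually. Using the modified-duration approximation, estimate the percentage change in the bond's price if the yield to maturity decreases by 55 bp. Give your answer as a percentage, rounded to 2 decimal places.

Periodic yield y = 0.046. Modified duration first:
  t   CF        PV=CF/(1+0.046)^t    t·PV
  1        62.50        59.7514        59.7514
  2        62.50        57.1237       114.2475
  3        62.50        54.6116       163.8348
  4        62.50        52.2100       208.8398
  5        62.50        49.9139       249.5696
  6     2,062.50     1,574.7218     9,448.3310
  Σ                  1,848.3325    10,244.5741
P = 1,848.3325; D_Mac = 5.54260 half-year periods = 2.77130 yrs; D_mod = 2.77130/(1+0.046) = 2.64943 yrs.
ΔP/P ≈ -D_mod · Δy = -2.64943 × (-0.0055) = +0.014572 = +1.4572%.

+1.46%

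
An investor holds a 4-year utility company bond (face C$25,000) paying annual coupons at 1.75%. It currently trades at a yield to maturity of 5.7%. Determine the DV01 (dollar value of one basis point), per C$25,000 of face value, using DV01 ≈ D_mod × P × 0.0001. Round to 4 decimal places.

Periodic yield y = 0.057.
  t   CF        PV=CF/(1+0.057)^t    t·PV
  1       437.50       413.9073       413.9073
  2       437.50       391.5868       783.1737
  3       437.50       370.4700     1,111.4101
  4    25,437.50    20,378.6062    81,514.4249
  Σ                 21,554.5704    83,822.9159
P = 21,554.5704; D_Mac = 3.88887 yrs; D_mod = 3.67916 yrs.
DV01 ≈ 3.67916 × 21,554.5704 × 0.0001 = 7.930266.

C$7.9303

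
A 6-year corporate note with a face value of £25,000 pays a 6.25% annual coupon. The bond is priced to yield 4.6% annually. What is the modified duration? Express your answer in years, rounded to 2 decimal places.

Periodic yield y = 0.046. First find Macaulay duration:
  t   CF        PV=CF/(1+0.046)^t    t·PV
  1     1,562.50     1,493.7859     1,493.7859
  2     1,562.50     1,428.0935     2,856.1871
  3     1,562.50     1,365.2902     4,095.8706
  4     1,562.50     1,305.2488     5,220.9950
  5     1,562.50     1,247.8478     6,239.2388
  6    26,562.50    20,280.5085   121,683.0511
  Σ                 27,120.7746   141,589.1284
P = 27,120.7746; Macaulay duration = 141,589.1284 / 27,120.7746 = 5.22069 years.
Modified duration = D_Mac / (1 + y) = 5.22069 / 1.046 = 4.99110 years.

4.99 years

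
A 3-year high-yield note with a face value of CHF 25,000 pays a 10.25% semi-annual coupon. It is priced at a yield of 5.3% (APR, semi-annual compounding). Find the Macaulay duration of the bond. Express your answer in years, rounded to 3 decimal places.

Periodic yield y = 0.0265. Discount each cash flow and weight by its period:
  t   CF        PV=CF/(1+0.0265)^t    t·PV
  1     1,281.25     1,248.1734     1,248.1734
  2     1,281.25     1,215.9507     2,431.9014
  3     1,281.25     1,184.5599     3,553.6796
  4     1,281.25     1,153.9794     4,615.9177
  5     1,281.25     1,124.1884     5,620.9421
  6    26,281.25    22,464.2692   134,785.6153
  Σ                 28,391.1211   152,256.2296
Price P = Σ PV = 28,391.1211.
Macaulay duration = Σ(t·PV) / P = 152,256.2296 / 28,391.1211 = 5.36281 half-year periods.
In years: 5.36281 / 2 = 2.68141 years.

2.681 years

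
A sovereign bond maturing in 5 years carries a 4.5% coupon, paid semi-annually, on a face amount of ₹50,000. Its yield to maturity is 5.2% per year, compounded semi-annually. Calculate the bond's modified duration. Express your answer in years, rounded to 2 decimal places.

4.41 years

Periodic yield y = 0.026. First find Macaulay duration:
  t   CF        PV=CF/(1+0.026)^t    t·PV
  1     1,125.00     1,096.4912     1,096.4912
  2     1,125.00     1,068.7049     2,137.4098
  3     1,125.00     1,041.6227     3,124.8681
  4     1,125.00     1,015.2268     4,060.9073
  5     1,125.00       989.4998     4,947.4991
  6     1,125.00       964.4248     5,786.5486
  7     1,125.00       939.9852     6,579.8961
  8     1,125.00       916.1649     7,329.3190
  9     1,125.00       892.9482     8,036.5340
  10   51,125.00    39,551.2044   395,512.0442
  Σ                 48,476.2729   438,611.5174
P = 48,476.2729; Macaulay duration = 438,611.5174 / 48,476.2729 = 9.04796 half-year periods = 4.52398 years.
Modified duration = D_Mac / (1 + y) = 4.52398 / 1.026 = 4.40934 years.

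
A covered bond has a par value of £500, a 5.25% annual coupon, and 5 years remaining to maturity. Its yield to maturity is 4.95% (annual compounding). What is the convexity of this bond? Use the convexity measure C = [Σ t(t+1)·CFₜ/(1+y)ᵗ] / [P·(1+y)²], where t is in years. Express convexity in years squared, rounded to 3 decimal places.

23.836

With y = 0.0495:
  t   CF        PV=CF/(1+0.0495)^t    t·PV        t(t+1)·PV
  1        26.25        25.0119        25.0119          50.0238
  2        26.25        23.8322        47.6644         142.9933
  3        26.25        22.7082        68.1245         272.4979
  4        26.25        21.6371        86.5485         432.7425
  5       526.25       413.3138     2,066.5689      12,399.4137
  Σ                    506.5032     2,293.9183      13,297.6712
P = 506.5032.
Convexity = Σ t(t+1)·PV / [P·(1+y)²] = 13,297.6712 / (506.5032 × 1.101450) = 23.83573.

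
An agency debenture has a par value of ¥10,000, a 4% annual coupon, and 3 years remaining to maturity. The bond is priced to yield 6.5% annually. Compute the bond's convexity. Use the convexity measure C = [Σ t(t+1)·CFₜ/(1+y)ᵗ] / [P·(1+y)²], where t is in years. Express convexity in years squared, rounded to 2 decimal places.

10.03

With y = 0.065:
  t   CF        PV=CF/(1+0.065)^t    t·PV        t(t+1)·PV
  1       400.00       375.5869       375.5869         751.1737
  2       400.00       352.6637       705.3274       2,115.9823
  3    10,400.00     8,609.6306    25,828.8917     103,315.5667
  Σ                  9,337.8811    26,909.8059     106,182.7226
P = 9,337.8811.
Convexity = Σ t(t+1)·PV / [P·(1+y)²] = 106,182.7226 / (9,337.8811 × 1.134225) = 10.02551.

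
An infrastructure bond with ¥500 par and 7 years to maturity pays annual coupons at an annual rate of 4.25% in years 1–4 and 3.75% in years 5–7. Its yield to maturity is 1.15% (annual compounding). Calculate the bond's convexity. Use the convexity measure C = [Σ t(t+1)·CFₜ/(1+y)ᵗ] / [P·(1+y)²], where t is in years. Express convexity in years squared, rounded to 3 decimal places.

47.342

With y = 0.0115:
  t   CF        PV=CF/(1+0.0115)^t    t·PV        t(t+1)·PV
  1        21.25        21.0084        21.0084          42.0168
  2        21.25        20.7696        41.5391         124.6173
  3        21.25        20.5334        61.6003         246.4010
  4        21.25        20.3000        81.1999         405.9994
  5        18.75        17.7081        88.5405         531.2428
  6        18.75        17.5068       105.0406         735.2842
  7       518.75       478.8471     3,351.9300      26,815.4400
  Σ                    596.6733     3,750.8587      28,901.0016
P = 596.6733.
Convexity = Σ t(t+1)·PV / [P·(1+y)²] = 28,901.0016 / (596.6733 × 1.023132) = 47.34177.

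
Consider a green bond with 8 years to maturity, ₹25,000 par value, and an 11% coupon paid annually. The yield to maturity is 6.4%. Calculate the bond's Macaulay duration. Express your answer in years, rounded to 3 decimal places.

5.993 years

Periodic yield y = 0.064. Discount each cash flow and weight by its year:
  t   CF        PV=CF/(1+0.064)^t    t·PV
  1     2,750.00     2,584.5865     2,584.5865
  2     2,750.00     2,429.1226     4,858.2452
  3     2,750.00     2,283.0100     6,849.0299
  4     2,750.00     2,145.6861     8,582.7443
  5     2,750.00     2,016.6222    10,083.1112
  6     2,750.00     1,895.3217    11,371.9300
  7     2,750.00     1,781.3174    12,469.2215
  8    27,750.00    16,893.9017   135,151.2139
  Σ                 32,029.5681   191,950.0825
Price P = Σ PV = 32,029.5681.
Macaulay duration = Σ(t·PV) / P = 191,950.0825 / 32,029.5681 = 5.99290 years.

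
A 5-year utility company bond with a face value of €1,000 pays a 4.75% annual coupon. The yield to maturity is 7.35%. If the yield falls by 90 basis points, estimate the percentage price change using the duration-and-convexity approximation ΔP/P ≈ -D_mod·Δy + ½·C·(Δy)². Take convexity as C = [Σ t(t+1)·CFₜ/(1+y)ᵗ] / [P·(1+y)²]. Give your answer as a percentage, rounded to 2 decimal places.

With y = 0.0735:
  t   CF        PV=CF/(1+0.0735)^t    t·PV        t(t+1)·PV
  1        47.50        44.2478        44.2478          88.4956
  2        47.50        41.2182        82.4365         247.3095
  3        47.50        38.3961       115.1884         460.7536
  4        47.50        35.7672       143.0690         715.3448
  5     1,047.50       734.7571     3,673.7855      22,042.7128
  Σ                    894.3865     4,058.7271      23,554.6162
P = 894.3865; D_Mac = 4.53800 yrs; D_mod = 4.22730 yrs; C = 22.85318.
Duration effect: -4.22730 × (-0.009) = +0.038046
Convexity effect: 0.5 × 22.85318 × (-0.009)² = +0.0009256
ΔP/P ≈ +0.038046 + 0.0009256 = +0.038971 = +3.8971%.

+3.90%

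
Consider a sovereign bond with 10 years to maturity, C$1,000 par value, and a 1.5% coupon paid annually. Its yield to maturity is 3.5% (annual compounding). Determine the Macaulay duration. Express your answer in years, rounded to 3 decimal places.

Periodic yield y = 0.035. Discount each cash flow and weight by its year:
  t   CF        PV=CF/(1+0.035)^t    t·PV
  1        15.00        14.4928        14.4928
  2        15.00        14.0027        28.0053
  3        15.00        13.5291        40.5874
  4        15.00        13.0716        52.2865
  5        15.00        12.6296        63.1480
  6        15.00        12.2025        73.2151
  7        15.00        11.7899        82.5291
  8        15.00        11.3912        91.1294
  9        15.00        11.0060        99.0537
  10    1,015.00       719.5526     7,195.5260
  Σ                    833.6679     7,739.9732
Price P = Σ PV = 833.6679.
Macaulay duration = Σ(t·PV) / P = 7,739.9732 / 833.6679 = 9.28424 years.

9.284 years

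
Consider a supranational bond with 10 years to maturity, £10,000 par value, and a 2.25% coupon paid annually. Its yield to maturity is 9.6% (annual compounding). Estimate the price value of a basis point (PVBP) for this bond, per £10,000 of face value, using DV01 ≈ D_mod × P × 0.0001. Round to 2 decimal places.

Periodic yield y = 0.096.
  t   CF        PV=CF/(1+0.096)^t    t·PV
  1       225.00       205.2920       205.2920
  2       225.00       187.3102       374.6204
  3       225.00       170.9035       512.7104
  4       225.00       155.9338       623.7353
  5       225.00       142.2754       711.3769
  6       225.00       129.8133       778.8798
  7       225.00       118.4428       829.0995
  8       225.00       108.0682       864.5459
  9       225.00        98.6024       887.4217
  10   10,225.00     4,088.4414    40,884.4138
  Σ                  5,405.0829    46,672.0957
P = 5,405.0829; D_Mac = 8.63485 yrs; D_mod = 7.87852 yrs.
DV01 ≈ 7.87852 × 5,405.0829 × 0.0001 = 4.258403.

£4.26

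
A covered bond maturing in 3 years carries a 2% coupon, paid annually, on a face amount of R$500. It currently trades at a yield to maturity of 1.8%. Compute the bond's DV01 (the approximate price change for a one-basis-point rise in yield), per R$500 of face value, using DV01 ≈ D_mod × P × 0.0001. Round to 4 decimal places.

Periodic yield y = 0.018.
  t   CF        PV=CF/(1+0.018)^t    t·PV
  1        10.00         9.8232         9.8232
  2        10.00         9.6495        19.2990
  3       510.00       483.4225     1,450.2674
  Σ                    502.8952     1,479.3896
P = 502.8952; D_Mac = 2.94175 yrs; D_mod = 2.88973 yrs.
DV01 ≈ 2.88973 × 502.8952 × 0.0001 = 0.145323.

R$0.1453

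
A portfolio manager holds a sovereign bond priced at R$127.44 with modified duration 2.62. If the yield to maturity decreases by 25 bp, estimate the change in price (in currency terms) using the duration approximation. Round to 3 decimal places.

+R$0.835

Duration approximation: ΔP/P ≈ -D_mod · Δy = -2.62 × (-0.0025) = +0.006550.
ΔP ≈ 127.44 × (+0.006550) = +0.834732.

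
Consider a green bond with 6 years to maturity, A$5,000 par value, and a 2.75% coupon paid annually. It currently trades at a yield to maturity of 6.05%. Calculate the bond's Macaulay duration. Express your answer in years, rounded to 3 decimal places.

5.570 years

Periodic yield y = 0.0605. Discount each cash flow and weight by its year:
  t   CF        PV=CF/(1+0.0605)^t    t·PV
  1       137.50       129.6558       129.6558
  2       137.50       122.2591       244.5183
  3       137.50       115.2844       345.8533
  4       137.50       108.7076       434.8305
  5       137.50       102.5060       512.5301
  6     5,137.50     3,611.5015    21,669.0089
  Σ                  4,189.9145    23,336.3969
Price P = Σ PV = 4,189.9145.
Macaulay duration = Σ(t·PV) / P = 23,336.3969 / 4,189.9145 = 5.56966 years.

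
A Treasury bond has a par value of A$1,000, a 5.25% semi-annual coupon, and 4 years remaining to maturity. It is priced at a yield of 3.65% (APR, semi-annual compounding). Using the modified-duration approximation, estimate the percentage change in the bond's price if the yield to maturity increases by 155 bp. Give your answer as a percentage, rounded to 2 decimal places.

-5.59%

Periodic yield y = 0.01825. Modified duration first:
  t   CF        PV=CF/(1+0.01825)^t    t·PV
  1        26.25        25.7795        25.7795
  2        26.25        25.3175        50.6350
  3        26.25        24.8637        74.5912
  4        26.25        24.4181        97.6723
  5        26.25        23.9804       119.9022
  6        26.25        23.5506       141.3039
  7        26.25        23.1285       161.8998
  8     1,026.25       888.0099     7,104.0794
  Σ                  1,059.0484     7,775.8633
P = 1,059.0484; D_Mac = 7.34231 half-year periods = 3.67116 yrs; D_mod = 3.67116/(1+0.01825) = 3.60536 yrs.
ΔP/P ≈ -D_mod · Δy = -3.60536 × (+0.0155) = -0.055883 = -5.5883%.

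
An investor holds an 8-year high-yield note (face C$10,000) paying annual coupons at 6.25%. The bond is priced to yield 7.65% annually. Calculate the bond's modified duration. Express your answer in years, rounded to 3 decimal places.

6.001 years

Periodic yield y = 0.0765. First find Macaulay duration:
  t   CF        PV=CF/(1+0.0765)^t    t·PV
  1       625.00       580.5852       580.5852
  2       625.00       539.3267     1,078.6535
  3       625.00       501.0002     1,503.0007
  4       625.00       465.3973     1,861.5893
  5       625.00       432.3245     2,161.6225
  6       625.00       401.6019     2,409.6117
  7       625.00       373.0627     2,611.4386
  8    10,625.00     5,891.3750    47,130.9998
  Σ                  9,184.6736    59,337.5012
P = 9,184.6736; Macaulay duration = 59,337.5012 / 9,184.6736 = 6.46049 years.
Modified duration = D_Mac / (1 + y) = 6.46049 / 1.0765 = 6.00139 years.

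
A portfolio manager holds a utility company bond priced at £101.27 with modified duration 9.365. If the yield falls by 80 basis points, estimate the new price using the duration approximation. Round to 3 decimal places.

£108.857

Duration approximation: ΔP/P ≈ -D_mod · Δy = -9.365 × (-0.008) = +0.074920.
New price ≈ 101.27 × (1 + 0.074920) = 108.8571484.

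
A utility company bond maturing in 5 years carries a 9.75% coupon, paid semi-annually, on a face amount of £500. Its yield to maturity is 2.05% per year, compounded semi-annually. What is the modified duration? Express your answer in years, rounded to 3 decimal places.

4.182 years

Periodic yield y = 0.01025. First find Macaulay duration:
  t   CF        PV=CF/(1+0.01025)^t    t·PV
  1       24.375        24.1277        24.1277
  2       24.375        23.8829        47.7658
  3       24.375        23.6406        70.9217
  4       24.375        23.4007        93.6029
  5       24.375        23.1633       115.8165
  6       24.375        22.9283       137.5697
  7       24.375        22.6956       158.8695
  8       24.375        22.4654       179.7230
  9       24.375        22.2374       200.1370
  10     524.375       473.5364     4,735.3642
  Σ                    682.0783     5,763.8980
P = 682.0783; Macaulay duration = 5,763.8980 / 682.0783 = 8.45049 half-year periods = 4.22525 years.
Modified duration = D_Mac / (1 + y) = 4.22525 / 1.01025 = 4.18238 years.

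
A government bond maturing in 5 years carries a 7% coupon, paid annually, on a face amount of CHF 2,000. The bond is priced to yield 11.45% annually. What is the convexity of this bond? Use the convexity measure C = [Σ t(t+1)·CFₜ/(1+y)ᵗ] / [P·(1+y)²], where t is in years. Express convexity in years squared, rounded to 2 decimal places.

With y = 0.1145:
  t   CF        PV=CF/(1+0.1145)^t    t·PV        t(t+1)·PV
  1       140.00       125.6169       125.6169         251.2337
  2       140.00       112.7114       225.4228         676.2685
  3       140.00       101.1318       303.3955       1,213.5818
  4       140.00        90.7419       362.9675       1,814.8375
  5     2,140.00     1,244.5530     6,222.7652      37,336.5911
  Σ                  1,674.7550     7,240.1678      41,292.5127
P = 1,674.7550.
Convexity = Σ t(t+1)·PV / [P·(1+y)²] = 41,292.5127 / (1,674.7550 × 1.242110) = 19.84997.

19.85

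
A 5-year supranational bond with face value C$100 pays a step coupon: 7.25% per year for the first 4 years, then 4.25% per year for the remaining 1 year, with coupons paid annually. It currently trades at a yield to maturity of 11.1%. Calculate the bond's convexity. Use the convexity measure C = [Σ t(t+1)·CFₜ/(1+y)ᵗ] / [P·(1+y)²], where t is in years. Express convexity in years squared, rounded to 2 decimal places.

With y = 0.111:
  t   CF        PV=CF/(1+0.111)^t    t·PV        t(t+1)·PV
  1         7.25         6.5257         6.5257          13.0513
  2         7.25         5.8737        11.7473          35.2420
  3         7.25         5.2868        15.8605          63.4420
  4         7.25         4.7586        19.0345          95.1726
  5       104.25        61.5894       307.9469       1,847.6811
  Σ                     84.0342       361.1149       2,054.5891
P = 84.0342.
Convexity = Σ t(t+1)·PV / [P·(1+y)²] = 2,054.5891 / (84.0342 × 1.234321) = 19.80802.

19.81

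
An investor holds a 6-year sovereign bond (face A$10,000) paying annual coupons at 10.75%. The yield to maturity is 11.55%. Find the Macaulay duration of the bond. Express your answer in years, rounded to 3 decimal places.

4.696 years

Periodic yield y = 0.1155. Discount each cash flow and weight by its year:
  t   CF        PV=CF/(1+0.1155)^t    t·PV
  1     1,075.00       963.6934       963.6934
  2     1,075.00       863.9116     1,727.8232
  3     1,075.00       774.4613     2,323.3840
  4     1,075.00       694.2728     2,777.0913
  5     1,075.00       622.3871     3,111.9356
  6    11,075.00     5,748.1261    34,488.7566
  Σ                  9,666.8524    45,392.6841
Price P = Σ PV = 9,666.8524.
Macaulay duration = Σ(t·PV) / P = 45,392.6841 / 9,666.8524 = 4.69570 years.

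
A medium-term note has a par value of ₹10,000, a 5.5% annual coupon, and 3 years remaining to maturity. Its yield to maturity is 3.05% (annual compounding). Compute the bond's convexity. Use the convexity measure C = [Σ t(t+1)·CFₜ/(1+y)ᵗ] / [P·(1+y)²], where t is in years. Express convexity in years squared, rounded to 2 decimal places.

10.56

With y = 0.0305:
  t   CF        PV=CF/(1+0.0305)^t    t·PV        t(t+1)·PV
  1       550.00       533.7215       533.7215       1,067.4430
  2       550.00       517.9248     1,035.8496       3,107.5487
  3    10,550.00     9,640.6978    28,922.0935     115,688.3741
  Σ                 10,692.3441    30,491.6646     119,863.3658
P = 10,692.3441.
Convexity = Σ t(t+1)·PV / [P·(1+y)²] = 119,863.3658 / (10,692.3441 × 1.061930) = 10.55644.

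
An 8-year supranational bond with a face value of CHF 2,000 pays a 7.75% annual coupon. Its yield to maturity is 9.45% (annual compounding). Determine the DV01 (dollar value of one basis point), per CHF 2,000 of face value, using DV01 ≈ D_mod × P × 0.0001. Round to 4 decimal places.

Periodic yield y = 0.0945.
  t   CF        PV=CF/(1+0.0945)^t    t·PV
  1       155.00       141.6172       141.6172
  2       155.00       129.3898       258.7797
  3       155.00       118.2182       354.6546
  4       155.00       108.0112       432.0446
  5       155.00        98.6854       493.4270
  6       155.00        90.1648       540.9889
  7       155.00        82.3799       576.6594
  8     2,155.00     1,046.4564     8,371.6514
  Σ                  1,814.9229    11,169.8228
P = 1,814.9229; D_Mac = 6.15443 yrs; D_mod = 5.62305 yrs.
DV01 ≈ 5.62305 × 1,814.9229 × 0.0001 = 1.020541.

CHF 1.0205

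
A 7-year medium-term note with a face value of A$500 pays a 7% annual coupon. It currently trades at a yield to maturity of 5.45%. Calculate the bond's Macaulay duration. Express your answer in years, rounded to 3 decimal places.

Periodic yield y = 0.0545. Discount each cash flow and weight by its year:
  t   CF        PV=CF/(1+0.0545)^t    t·PV
  1        35.00        33.1911        33.1911
  2        35.00        31.4757        62.9513
  3        35.00        29.8489        89.5467
  4        35.00        28.3062       113.2248
  5        35.00        26.8433       134.2163
  6        35.00        25.4559       152.7354
  7       535.00       369.0011     2,583.0079
  Σ                    544.1221     3,168.8735
Price P = Σ PV = 544.1221.
Macaulay duration = Σ(t·PV) / P = 3,168.8735 / 544.1221 = 5.82383 years.

5.824 years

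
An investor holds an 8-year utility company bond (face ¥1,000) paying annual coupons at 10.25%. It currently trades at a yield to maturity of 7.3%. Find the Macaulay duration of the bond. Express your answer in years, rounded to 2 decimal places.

Periodic yield y = 0.073. Discount each cash flow and weight by its year:
  t   CF        PV=CF/(1+0.073)^t    t·PV
  1       102.50        95.5266        95.5266
  2       102.50        89.0275       178.0551
  3       102.50        82.9707       248.9121
  4       102.50        77.3259       309.3036
  5       102.50        72.0651       360.3257
  6       102.50        67.1623       402.9738
  7       102.50        62.5930       438.1510
  8     1,102.50       627.4525     5,019.6196
  Σ                  1,174.1236     7,052.8675
Price P = Σ PV = 1,174.1236.
Macaulay duration = Σ(t·PV) / P = 7,052.8675 / 1,174.1236 = 6.00692 years.

6.01 years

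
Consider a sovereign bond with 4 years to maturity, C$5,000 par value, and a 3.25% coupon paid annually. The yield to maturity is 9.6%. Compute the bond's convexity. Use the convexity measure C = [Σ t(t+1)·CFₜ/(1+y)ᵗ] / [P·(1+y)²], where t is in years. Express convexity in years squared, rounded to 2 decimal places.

With y = 0.096:
  t   CF        PV=CF/(1+0.096)^t    t·PV        t(t+1)·PV
  1       162.50       148.2664       148.2664         296.5328
  2       162.50       135.2796       270.5592         811.6775
  3       162.50       123.4303       370.2908       1,481.1633
  4     5,162.50     3,577.8147    14,311.2589      71,556.2947
  Σ                  3,984.7910    15,100.3754      74,145.6683
P = 3,984.7910.
Convexity = Σ t(t+1)·PV / [P·(1+y)²] = 74,145.6683 / (3,984.7910 × 1.201216) = 15.49027.

15.49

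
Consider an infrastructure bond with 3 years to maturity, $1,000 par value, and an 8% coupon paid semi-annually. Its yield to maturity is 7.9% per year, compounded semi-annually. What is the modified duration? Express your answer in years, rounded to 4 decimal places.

Periodic yield y = 0.0395. First find Macaulay duration:
  t   CF        PV=CF/(1+0.0395)^t    t·PV
  1        40.00        38.4800        38.4800
  2        40.00        37.0178        74.0357
  3        40.00        35.6112       106.8336
  4        40.00        34.2580       137.0320
  5        40.00        32.9562       164.7811
  6     1,040.00       824.3020     4,945.8123
  Σ                  1,002.6253     5,466.9747
P = 1,002.6253; Macaulay duration = 5,466.9747 / 1,002.6253 = 5.45266 half-year periods = 2.72633 years.
Modified duration = D_Mac / (1 + y) = 2.72633 / 1.0395 = 2.62273 years.

2.6227 years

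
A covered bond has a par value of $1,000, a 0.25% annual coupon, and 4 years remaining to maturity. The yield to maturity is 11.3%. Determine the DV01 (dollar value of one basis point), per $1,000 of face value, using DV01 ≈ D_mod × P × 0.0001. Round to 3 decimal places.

Periodic yield y = 0.113.
  t   CF        PV=CF/(1+0.113)^t    t·PV
  1         2.50         2.2462         2.2462
  2         2.50         2.0181         4.0363
  3         2.50         1.8132         5.4397
  4     1,002.50       653.2866     2,613.1462
  Σ                    659.3641     2,624.8684
P = 659.3641; D_Mac = 3.98091 yrs; D_mod = 3.57674 yrs.
DV01 ≈ 3.57674 × 659.3641 × 0.0001 = 0.235837.

$0.236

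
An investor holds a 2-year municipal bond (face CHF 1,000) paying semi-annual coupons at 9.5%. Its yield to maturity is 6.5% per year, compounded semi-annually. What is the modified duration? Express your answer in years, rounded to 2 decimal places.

Periodic yield y = 0.0325. First find Macaulay duration:
  t   CF        PV=CF/(1+0.0325)^t    t·PV
  1        47.50        46.0048        46.0048
  2        47.50        44.5567        89.1135
  3        47.50        43.1542       129.4627
  4     1,047.50       921.7089     3,686.8357
  Σ                  1,055.4247     3,951.4167
P = 1,055.4247; Macaulay duration = 3,951.4167 / 1,055.4247 = 3.74391 half-year periods = 1.87196 years.
Modified duration = D_Mac / (1 + y) = 1.87196 / 1.0325 = 1.81303 years.

1.81 years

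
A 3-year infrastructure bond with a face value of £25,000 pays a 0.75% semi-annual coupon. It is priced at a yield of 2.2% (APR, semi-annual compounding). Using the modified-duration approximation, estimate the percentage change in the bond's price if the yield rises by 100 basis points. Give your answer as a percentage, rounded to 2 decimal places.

-2.94%

Periodic yield y = 0.011. Modified duration first:
  t   CF        PV=CF/(1+0.011)^t    t·PV
  1        93.75        92.7300        92.7300
  2        93.75        91.7210       183.4421
  3        93.75        90.7231       272.1693
  4        93.75        89.7360       358.9440
  5        93.75        88.7596       443.7982
  6    25,093.75    23,499.5006   140,997.0037
  Σ                 23,953.1703   142,348.0872
P = 23,953.1703; D_Mac = 5.94277 half-year periods = 2.97138 yrs; D_mod = 2.97138/(1+0.011) = 2.93905 yrs.
ΔP/P ≈ -D_mod · Δy = -2.93905 × (+0.01) = -0.029391 = -2.9391%.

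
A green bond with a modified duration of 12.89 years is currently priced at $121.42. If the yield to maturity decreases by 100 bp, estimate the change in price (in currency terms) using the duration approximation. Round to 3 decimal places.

Duration approximation: ΔP/P ≈ -D_mod · Δy = -12.89 × (-0.01) = +0.128900.
ΔP ≈ 121.42 × (+0.128900) = +15.651038.

+$15.651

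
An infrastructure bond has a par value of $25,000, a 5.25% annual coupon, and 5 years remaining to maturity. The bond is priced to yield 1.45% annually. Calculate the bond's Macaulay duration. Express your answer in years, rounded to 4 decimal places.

4.5684 years

Periodic yield y = 0.0145. Discount each cash flow and weight by its year:
  t   CF        PV=CF/(1+0.0145)^t    t·PV
  1     1,312.50     1,293.7408     1,293.7408
  2     1,312.50     1,275.2496     2,550.4993
  3     1,312.50     1,257.0228     3,771.0684
  4     1,312.50     1,239.0565     4,956.2260
  5    26,312.50    24,485.0985   122,425.4927
  Σ                 29,550.1682   134,997.0272
Price P = Σ PV = 29,550.1682.
Macaulay duration = Σ(t·PV) / P = 134,997.0272 / 29,550.1682 = 4.56840 years.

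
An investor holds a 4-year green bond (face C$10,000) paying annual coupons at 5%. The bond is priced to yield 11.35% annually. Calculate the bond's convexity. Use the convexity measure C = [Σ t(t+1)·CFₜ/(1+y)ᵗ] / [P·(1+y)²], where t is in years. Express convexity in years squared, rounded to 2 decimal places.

With y = 0.1135:
  t   CF        PV=CF/(1+0.1135)^t    t·PV        t(t+1)·PV
  1       500.00       449.0346       449.0346         898.0692
  2       500.00       403.2641       806.5282       2,419.5846
  3       500.00       362.1590     1,086.4771       4,345.9086
  4    10,500.00     6,830.1213    27,320.4850     136,602.4250
  Σ                  8,044.5790    29,662.5249     144,265.9874
P = 8,044.5790.
Convexity = Σ t(t+1)·PV / [P·(1+y)²] = 144,265.9874 / (8,044.5790 × 1.239882) = 14.46373.

14.46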